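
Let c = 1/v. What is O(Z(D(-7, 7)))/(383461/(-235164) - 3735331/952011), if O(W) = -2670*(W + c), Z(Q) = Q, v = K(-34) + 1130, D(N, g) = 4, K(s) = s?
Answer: 21843006658245765/11357066820109 ≈ 1923.3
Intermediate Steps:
v = 1096 (v = -34 + 1130 = 1096)
c = 1/1096 ≈ 0.00091241
O(W) = -1335/548 - 2670*W (O(W) = -2670*(W + 1/1096) = -2670*(1/1096 + W) = -1335/548 - 2670*W)
O(Z(D(-7, 7)))/(383461/(-235164) - 3735331/952011) = (-1335/548 - 2670*4)/(383461/(-235164) - 3735331/952011) = (-1335/548 - 10680)/(383461*(-1/235164) - 3735331*1/952011) = -5853975/(548*(-383461/235164 - 3735331/952011)) = -5853975/(548*(-414491489785/74626238268)) = -5853975/548*(-74626238268/414491489785) = 21843006658245765/11357066820109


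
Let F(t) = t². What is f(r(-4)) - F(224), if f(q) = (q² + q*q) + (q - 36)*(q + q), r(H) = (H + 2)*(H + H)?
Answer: -50304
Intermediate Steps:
r(H) = 2*H*(2 + H) (r(H) = (2 + H)*(2*H) = 2*H*(2 + H))
f(q) = 2*q² + 2*q*(-36 + q) (f(q) = (q² + q²) + (-36 + q)*(2*q) = 2*q² + 2*q*(-36 + q))
f(r(-4)) - F(224) = 4*(2*(-4)*(2 - 4))*(-18 + 2*(-4)*(2 - 4)) - 1*224² = 4*(2*(-4)*(-2))*(-18 + 2*(-4)*(-2)) - 1*50176 = 4*16*(-18 + 16) - 50176 = 4*16*(-2) - 50176 = -128 - 50176 = -50304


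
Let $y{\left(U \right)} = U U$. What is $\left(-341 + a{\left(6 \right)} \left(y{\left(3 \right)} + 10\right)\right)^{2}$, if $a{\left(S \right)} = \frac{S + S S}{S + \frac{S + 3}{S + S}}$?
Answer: $\frac{4020025}{81} \approx 49630.0$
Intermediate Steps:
$a{\left(S \right)} = \frac{S + S^{2}}{S + \frac{3 + S}{2 S}}$
$y{\left(U \right)} = U^{2}$
$\left(-341 + a{\left(6 \right)} \left(y{\left(3 \right)} + 10\right)\right)^{2} = \left(-341 + \frac{2 \cdot 6^{2} \left(1 + 6\right)}{3 + 6 + 2 \cdot 6^{2}} \left(3^{2} + 10\right)\right)^{2} = \left(-341 + 2 \cdot 36 \frac{1}{3 + 6 + 2 \cdot 36} \cdot 7 \left(9 + 10\right)\right)^{2} = \left(-341 + 2 \cdot 36 \frac{1}{3 + 6 + 72} \cdot 7 \cdot 19\right)^{2} = \left(-341 + 2 \cdot 36 \cdot \frac{1}{81} \cdot 7 \cdot 19\right)^{2} = \left(-341 + \frac{56}{9} \cdot 19\right)^{2} = \left(-341 + \frac{1064}{9}\right)^{2} = \left(- \frac{2005}{9}\right)^{2} = \frac{4020025}{81}$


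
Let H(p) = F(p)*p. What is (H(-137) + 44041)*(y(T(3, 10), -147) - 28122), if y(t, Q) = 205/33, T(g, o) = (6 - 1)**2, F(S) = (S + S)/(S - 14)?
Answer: -6135358319113/4983 ≈ -1.2313e+9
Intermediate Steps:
F(S) = 2*S/(-14 + S) (F(S) = (2*S)/(-14 + S) = 2*S/(-14 + S))
H(p) = 2*p**2/(-14 + p) (H(p) = (2*p/(-14 + p))*p = 2*p**2/(-14 + p))
T(g, o) = 25 (T(g, o) = 5**2 = 25)
y(t, Q) = 205/33 (y(t, Q) = 205*(1/33) = 205/33)
(H(-137) + 44041)*(y(T(3, 10), -147) - 28122) = (2*(-137)**2/(-14 - 137) + 44041)*(205/33 - 28122) = (2*18769/(-151) + 44041)*(-927821/33) = (2*18769*(-1/151) + 44041)*(-927821/33) = (-37538/151 + 44041)*(-927821/33) = (6612653/151)*(-927821/33) = -6135358319113/4983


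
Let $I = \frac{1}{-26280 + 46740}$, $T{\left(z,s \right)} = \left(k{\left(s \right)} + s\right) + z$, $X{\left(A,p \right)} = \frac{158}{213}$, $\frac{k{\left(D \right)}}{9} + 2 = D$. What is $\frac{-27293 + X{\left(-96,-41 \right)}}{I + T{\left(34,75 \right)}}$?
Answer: $- \frac{39646371820}{1112737631} \approx -35.63$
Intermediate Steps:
$k{\left(D \right)} = -18 + 9 D$
$X{\left(A,p \right)} = \frac{158}{213}$ ($X{\left(A,p \right)} = 158 \cdot \frac{1}{213} = \frac{158}{213}$)
$T{\left(z,s \right)} = -18 + z + 10 s$ ($T{\left(z,s \right)} = \left(\left(-18 + 9 s\right) + s\right) + z = \left(-18 + 10 s\right) + z = -18 + z + 10 s$)
$I = \frac{1}{20460} \approx 4.8876 \cdot 10^{-5}$
$\frac{-27293 + X{\left(-96,-41 \right)}}{I + T{\left(34,75 \right)}} = \frac{-27293 + \frac{158}{213}}{\frac{1}{20460} + \left(-18 + 34 + 10 \cdot 75\right)} = - \frac{5813251}{213 \left(\frac{1}{20460} + \left(-18 + 34 + 750\right)\right)} = - \frac{5813251}{213 \left(\frac{1}{20460} + 766\right)} = - \frac{5813251}{213 \cdot \frac{15672361}{20460}} = \left(- \frac{5813251}{213}\right) \frac{20460}{15672361} = - \frac{39646371820}{1112737631}$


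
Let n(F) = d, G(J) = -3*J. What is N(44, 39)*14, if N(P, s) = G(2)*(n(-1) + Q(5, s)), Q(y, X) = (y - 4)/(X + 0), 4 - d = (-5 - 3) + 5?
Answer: -7672/13 ≈ -590.15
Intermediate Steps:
d = 7 (d = 4 - ((-5 - 3) + 5) = 4 - (-8 + 5) = 4 - 1*(-3) = 4 + 3 = 7)
Q(y, X) = (-4 + y)/X
n(F) = 7
N(P, s) = -42 - 6/s (N(P, s) = (-3*2)*(7 + (-4 + 5)/s) = -6*(7 + 1/s) = -42 - 6/s)
N(44, 39)*14 = (-42 - 6/39)*14 = (-42 - 6*1/39)*14 = (-42 - 2/13)*14 = -548/13*14 = -7672/13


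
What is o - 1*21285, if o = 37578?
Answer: 16293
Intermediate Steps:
o - 1*21285 = 37578 - 1*21285 = 37578 - 21285 = 16293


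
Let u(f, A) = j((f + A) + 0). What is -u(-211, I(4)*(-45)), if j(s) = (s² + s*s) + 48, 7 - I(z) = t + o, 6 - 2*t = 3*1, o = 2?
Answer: -543265/2 ≈ -2.7163e+5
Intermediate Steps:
t = 3/2 (t = 3 - 3/2 = 3/2 ≈ 1.5000)
I(z) = 7/2 (I(z) = 7 - (3/2 + 2) = 7 - 1*7/2 = 7 - 7/2 = 7/2)
j(s) = 48 + 2*s² (j(s) = (s² + s²) + 48 = 2*s² + 48 = 48 + 2*s²)
u(f, A) = 48 + 2*(A + f)² (u(f, A) = 48 + 2*((f + A) + 0)² = 48 + 2*((A + f) + 0)² = 48 + 2*(A + f)²)
-u(-211, I(4)*(-45)) = -(48 + 2*((7/2)*(-45) - 211)²) = -(48 + 2*(-315/2 - 211)²) = -(48 + 2*(-737/2)²) = -(48 + 2*(543169/4)) = -(48 + 543169/2) = -1*543265/2 = -543265/2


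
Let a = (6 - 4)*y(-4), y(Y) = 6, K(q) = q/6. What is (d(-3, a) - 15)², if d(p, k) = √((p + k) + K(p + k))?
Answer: (30 - √42)²/4 ≈ 138.29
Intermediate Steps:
K(q) = q/6 (K(q) = q*(⅙) = q/6)
a = 12 (a = (6 - 4)*6 = 2*6 = 12)
d(p, k) = √(7*k/6 + 7*p/6) (d(p, k) = √((p + k) + (p + k)/6) = √((k + p) + (k + p)/6) = √((k + p) + (k/6 + p/6)) = √(7*k/6 + 7*p/6))
(d(-3, a) - 15)² = (√(42*12 + 42*(-3))/6 - 15)² = (√(504 - 126)/6 - 15)² = (√378/6 - 15)² = ((3*√42)/6 - 15)² = (√42/2 - 15)² = (-15 + √42/2)²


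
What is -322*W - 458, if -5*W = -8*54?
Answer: -141394/5 ≈ -28279.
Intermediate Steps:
W = 432/5 (W = -(-8)*54/5 = -⅕*(-432) = 432/5 ≈ 86.400)
-322*W - 458 = -322*432/5 - 458 = -139104/5 - 458 = -141394/5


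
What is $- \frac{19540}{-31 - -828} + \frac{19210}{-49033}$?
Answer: $- \frac{973415190}{39079301} \approx -24.909$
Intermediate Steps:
$- \frac{19540}{-31 - -828} + \frac{19210}{-49033} = - \frac{19540}{-31 + 828} + 19210 \left(- \frac{1}{49033}\right) = - \frac{19540}{797} - \frac{19210}{49033} = - \frac{973415190}{39079301}$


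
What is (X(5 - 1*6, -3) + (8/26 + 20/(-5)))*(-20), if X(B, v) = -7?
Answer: 2780/13 ≈ 213.85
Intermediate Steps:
(X(5 - 1*6, -3) + (8/26 + 20/(-5)))*(-20) = (-7 + (8/26 + 20/(-5)))*(-20) = (-7 + (8*(1/26) + 20*(-⅕)))*(-20) = (-7 + (4/13 - 4))*(-20) = (-7 - 48/13)*(-20) = -139/13*(-20) = 2780/13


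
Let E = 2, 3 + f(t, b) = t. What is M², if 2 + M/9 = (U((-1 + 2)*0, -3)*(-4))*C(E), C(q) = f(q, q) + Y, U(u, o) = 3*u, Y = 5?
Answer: 324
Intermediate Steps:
f(t, b) = -3 + t
C(q) = 2 + q (C(q) = (-3 + q) + 5 = 2 + q)
M = -18 (M = -18 + 9*(((3*((-1 + 2)*0))*(-4))*(2 + 2)) = -18 + 9*(((3*(1*0))*(-4))*4) = -18 + 9*(((3*0)*(-4))*4) = -18 + 9*((0*(-4))*4) = -18 + 9*(0*4) = -18 + 9*0 = -18 + 0 = -18)
M² = (-18)² = 324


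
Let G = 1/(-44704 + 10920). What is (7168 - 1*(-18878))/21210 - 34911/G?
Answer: 4169296451181/3535 ≈ 1.1794e+9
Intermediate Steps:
G = -1/33784 (G = 1/(-33784) = -1/33784 ≈ -2.9600e-5)
(7168 - 1*(-18878))/21210 - 34911/G = (7168 - 1*(-18878))/21210 - 34911/(-1/33784) = (7168 + 18878)*(1/21210) - 34911*(-33784) = 26046*(1/21210) + 1179433224 = 4341/3535 + 1179433224 = 4169296451181/3535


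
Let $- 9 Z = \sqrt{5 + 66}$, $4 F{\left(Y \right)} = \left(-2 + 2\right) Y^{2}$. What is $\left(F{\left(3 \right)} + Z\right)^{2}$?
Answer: $\frac{71}{81} \approx 0.87654$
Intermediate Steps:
$F{\left(Y \right)} = 0$ ($F{\left(Y \right)} = \frac{\left(-2 + 2\right) Y^{2}}{4} = \frac{0 Y^{2}}{4} = \frac{1}{4} \cdot 0 = 0$)
$Z = - \frac{\sqrt{71}}{9}$ ($Z = - \frac{\sqrt{5 + 66}}{9} = - \frac{\sqrt{71}}{9} \approx -0.93624$)
$\left(F{\left(3 \right)} + Z\right)^{2} = \left(0 - \frac{\sqrt{71}}{9}\right)^{2} = \left(- \frac{\sqrt{71}}{9}\right)^{2} = \frac{71}{81}$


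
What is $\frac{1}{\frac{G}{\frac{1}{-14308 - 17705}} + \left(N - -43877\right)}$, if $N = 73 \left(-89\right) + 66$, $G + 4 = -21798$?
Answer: $\frac{1}{697984872} \approx 1.4327 \cdot 10^{-9}$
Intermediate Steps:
$G = -21802$ ($G = -4 - 21798 = -21802$)
$N = -6431$ ($N = -6497 + 66 = -6431$)
$\frac{1}{\frac{G}{\frac{1}{-14308 - 17705}} + \left(N - -43877\right)} = \frac{1}{- \frac{21802}{\frac{1}{-14308 - 17705}} - -37446} = \frac{1}{- \frac{21802}{\frac{1}{-32013}} + \left(-6431 + 43877\right)} = \frac{1}{- \frac{21802}{- \frac{1}{32013}} + 37446} = \frac{1}{\left(-21802\right) \left(-32013\right) + 37446} = \frac{1}{697947426 + 37446} = \frac{1}{697984872}$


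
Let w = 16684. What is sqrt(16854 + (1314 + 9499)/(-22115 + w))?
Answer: sqrt(497062830491)/5431 ≈ 129.82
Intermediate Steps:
sqrt(16854 + (1314 + 9499)/(-22115 + w)) = sqrt(16854 + (1314 + 9499)/(-22115 + 16684)) = sqrt(16854 + 10813/(-5431)) = sqrt(16854 + 10813*(-1/5431)) = sqrt(16854 - 10813/5431) = sqrt(91523261/5431) = sqrt(497062830491)/5431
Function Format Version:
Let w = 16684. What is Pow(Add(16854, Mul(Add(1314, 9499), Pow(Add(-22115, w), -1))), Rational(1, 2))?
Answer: Mul(Rational(1, 5431), Pow(497062830491, Rational(1, 2))) ≈ 129.82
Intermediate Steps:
Pow(Add(16854, Mul(Add(1314, 9499), Pow(Add(-22115, w), -1))), Rational(1, 2)) = Pow(Add(16854, Mul(Add(1314, 9499), Pow(Add(-22115, 16684), -1))), Rational(1, 2)) = Pow(Add(16854, Mul(10813, Pow(-5431, -1))), Rational(1, 2)) = Pow(Add(16854, Mul(10813, Rational(-1, 5431))), Rational(1, 2)) = Pow(Add(16854, Rational(-10813, 5431)), Rational(1, 2)) = Pow(Rational(91523261, 5431), Rational(1, 2)) = Mul(Rational(1, 5431), Pow(497062830491, Rational(1, 2)))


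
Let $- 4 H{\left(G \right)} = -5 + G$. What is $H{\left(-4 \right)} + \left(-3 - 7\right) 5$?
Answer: $- \frac{191}{4} \approx -47.75$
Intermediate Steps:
$H{\left(G \right)} = \frac{5}{4} - \frac{G}{4}$ ($H{\left(G \right)} = - \frac{-5 + G}{4} = \frac{5}{4} - \frac{G}{4}$)
$H{\left(-4 \right)} + \left(-3 - 7\right) 5 = \left(\frac{5}{4} - -1\right) + \left(-3 - 7\right) 5 = \left(\frac{5}{4} + 1\right) - 50 = \frac{9}{4} - 50 = - \frac{191}{4}$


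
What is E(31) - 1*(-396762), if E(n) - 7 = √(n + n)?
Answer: 396769 + √62 ≈ 3.9678e+5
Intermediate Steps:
E(n) = 7 + √2*√n (E(n) = 7 + √(n + n) = 7 + √(2*n) = 7 + √2*√n)
E(31) - 1*(-396762) = (7 + √2*√31) - 1*(-396762) = (7 + √62) + 396762 = 396769 + √62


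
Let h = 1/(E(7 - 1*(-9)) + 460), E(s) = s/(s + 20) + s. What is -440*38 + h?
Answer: -71695351/4288 ≈ -16720.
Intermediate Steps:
E(s) = s + s/(20 + s) (E(s) = s/(20 + s) + s = s + s/(20 + s))
h = 9/4288 (h = 1/((7 - 1*(-9))*(21 + (7 - 1*(-9)))/(20 + (7 - 1*(-9))) + 460) = 1/((7 + 9)*(21 + (7 + 9))/(20 + (7 + 9)) + 460) = 1/(16*(21 + 16)/(20 + 16) + 460) = 1/(16*37/36 + 460) = 1/(16*(1/36)*37 + 460) = 1/(148/9 + 460) = 1/(4288/9) = 9/4288 ≈ 0.0020989)
-440*38 + h = -440*38 + 9/4288 = -16720 + 9/4288 = -71695351/4288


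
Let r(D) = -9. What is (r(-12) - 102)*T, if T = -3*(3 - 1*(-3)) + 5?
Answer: 1443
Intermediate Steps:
T = -13 (T = -3*(3 + 3) + 5 = -3*6 + 5 = -18 + 5 = -13)
(r(-12) - 102)*T = (-9 - 102)*(-13) = -111*(-13) = 1443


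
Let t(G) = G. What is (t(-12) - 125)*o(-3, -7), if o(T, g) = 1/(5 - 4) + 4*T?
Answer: 1507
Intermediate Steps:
o(T, g) = 1 + 4*T (o(T, g) = 1/1 + 4*T = 1 + 4*T)
(t(-12) - 125)*o(-3, -7) = (-12 - 125)*(1 + 4*(-3)) = -137*(1 - 12) = -137*(-11) = 1507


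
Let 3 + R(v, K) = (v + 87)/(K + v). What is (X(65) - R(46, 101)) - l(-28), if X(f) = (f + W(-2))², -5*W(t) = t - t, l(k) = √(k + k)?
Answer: 88769/21 - 2*I*√14 ≈ 4227.1 - 7.4833*I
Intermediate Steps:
l(k) = √2*√k (l(k) = √(2*k) = √2*√k)
R(v, K) = -3 + (87 + v)/(K + v) (R(v, K) = -3 + (v + 87)/(K + v) = -3 + (87 + v)/(K + v))
W(t) = 0 (W(t) = -(t - t)/5 = -⅕*0 = 0)
X(f) = f² (X(f) = (f + 0)² = f²)
(X(65) - R(46, 101)) - l(-28) = (65² - (87 - 3*101 - 2*46)/(101 + 46)) - √2*√(-28) = (4225 - (87 - 303 - 92)/147) - √2*2*I*√7 = (4225 - (-308)/147) - 2*I*√14 = (4225 - 1*(-44/21)) - 2*I*√14 = (4225 + 44/21) - 2*I*√14 = 88769/21 - 2*I*√14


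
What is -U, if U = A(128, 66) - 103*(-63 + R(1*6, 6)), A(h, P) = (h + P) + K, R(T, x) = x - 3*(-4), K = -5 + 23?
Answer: -4847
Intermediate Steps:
K = 18
R(T, x) = 12 + x (R(T, x) = x + 12 = 12 + x)
A(h, P) = 18 + P + h (A(h, P) = (h + P) + 18 = (P + h) + 18 = 18 + P + h)
U = 4847 (U = (18 + 66 + 128) - 103*(-63 + (12 + 6)) = 212 - 103*(-63 + 18) = 212 - 103*(-45) = 212 + 4635 = 4847)
-U = -1*4847 = -4847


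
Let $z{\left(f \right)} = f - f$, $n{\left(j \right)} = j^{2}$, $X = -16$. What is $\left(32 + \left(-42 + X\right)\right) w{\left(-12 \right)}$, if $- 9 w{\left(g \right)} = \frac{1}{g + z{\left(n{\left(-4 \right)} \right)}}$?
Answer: $- \frac{13}{54} \approx -0.24074$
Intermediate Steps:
$z{\left(f \right)} = 0$
$w{\left(g \right)} = - \frac{1}{9 g}$ ($w{\left(g \right)} = - \frac{1}{9 \left(g + 0\right)} = - \frac{1}{9 g}$)
$\left(32 + \left(-42 + X\right)\right) w{\left(-12 \right)} = \left(32 - 58\right) \left(- \frac{1}{9 \left(-12\right)}\right) = \left(32 - 58\right) \left(\left(- \frac{1}{9}\right) \left(- \frac{1}{12}\right)\right) = \left(-26\right) \frac{1}{108} = - \frac{13}{54}$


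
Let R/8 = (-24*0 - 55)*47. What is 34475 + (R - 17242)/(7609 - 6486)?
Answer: 38677503/1123 ≈ 34441.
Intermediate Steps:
R = -20680 (R = 8*((-24*0 - 55)*47) = 8*((0 - 55)*47) = 8*(-55*47) = 8*(-2585) = -20680)
34475 + (R - 17242)/(7609 - 6486) = 34475 + (-20680 - 17242)/(7609 - 6486) = 34475 - 37922/1123 = 38677503/1123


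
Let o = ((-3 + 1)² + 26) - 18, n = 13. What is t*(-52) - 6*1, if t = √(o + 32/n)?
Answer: -6 - 8*√611 ≈ -203.75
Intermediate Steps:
o = 12 (o = ((-2)² + 26) - 18 = (4 + 26) - 18 = 30 - 18 = 12)
t = 2*√611/13 (t = √(12 + 32/13) = √(188/13) = 2*√611/13 ≈ 3.8028)
t*(-52) - 6*1 = (2*√611/13)*(-52) - 6*1 = -8*√611 - 6 = -6 - 8*√611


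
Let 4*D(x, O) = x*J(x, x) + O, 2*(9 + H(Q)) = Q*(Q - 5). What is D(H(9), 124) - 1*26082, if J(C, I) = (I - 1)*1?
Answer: -26033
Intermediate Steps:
H(Q) = -9 + Q*(-5 + Q)/2 (H(Q) = -9 + (Q*(Q - 5))/2 = -9 + (Q*(-5 + Q))/2 = -9 + Q*(-5 + Q)/2)
J(C, I) = -1 + I (J(C, I) = (-1 + I)*1 = -1 + I)
D(x, O) = O/4 + x*(-1 + x)/4 (D(x, O) = (x*(-1 + x) + O)/4 = (O + x*(-1 + x))/4 = O/4 + x*(-1 + x)/4)
D(H(9), 124) - 1*26082 = ((¼)*124 + (-9 + (½)*9² - 5/2*9)*(-1 + (-9 + (½)*9² - 5/2*9))/4) - 1*26082 = (31 + (-9 + (½)*81 - 45/2)*(-1 + (-9 + (½)*81 - 45/2))/4) - 26082 = (31 + (-9 + 81/2 - 45/2)*(-1 + (-9 + 81/2 - 45/2))/4) - 26082 = (31 + (¼)*9*(-1 + 9)) - 26082 = (31 + (¼)*9*8) - 26082 = (31 + 18) - 26082 = 49 - 26082 = -26033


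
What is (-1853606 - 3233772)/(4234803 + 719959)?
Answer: -2543689/2477381 ≈ -1.0268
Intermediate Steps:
(-1853606 - 3233772)/(4234803 + 719959) = -5087378/4954762 = -5087378*1/4954762 = -2543689/2477381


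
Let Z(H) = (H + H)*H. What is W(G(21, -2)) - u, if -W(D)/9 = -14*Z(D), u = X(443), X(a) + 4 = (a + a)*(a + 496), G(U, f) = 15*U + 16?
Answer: 26777422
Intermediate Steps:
Z(H) = 2*H² (Z(H) = (2*H)*H = 2*H²)
G(U, f) = 16 + 15*U
X(a) = -4 + 2*a*(496 + a) (X(a) = -4 + (a + a)*(a + 496) = -4 + (2*a)*(496 + a) = -4 + 2*a*(496 + a))
u = 831950 (u = -4 + 2*443² + 992*443 = -4 + 2*196249 + 439456 = -4 + 392498 + 439456 = 831950)
W(D) = 252*D² (W(D) = -(-126)*2*D² = -(-252)*D² = 252*D²)
W(G(21, -2)) - u = 252*(16 + 15*21)² - 1*831950 = 252*(16 + 315)² - 831950 = 252*331² - 831950 = 252*109561 - 831950 = 27609372 - 831950 = 26777422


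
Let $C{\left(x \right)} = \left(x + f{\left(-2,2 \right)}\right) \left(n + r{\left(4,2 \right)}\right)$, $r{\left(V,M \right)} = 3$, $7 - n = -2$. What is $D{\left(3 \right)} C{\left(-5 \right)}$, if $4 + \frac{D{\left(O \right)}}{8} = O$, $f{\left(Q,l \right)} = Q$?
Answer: $672$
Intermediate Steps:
$n = 9$ ($n = 7 - -2 = 7 + 2 = 9$)
$D{\left(O \right)} = -32 + 8 O$
$C{\left(x \right)} = -24 + 12 x$ ($C{\left(x \right)} = \left(x - 2\right) \left(9 + 3\right) = \left(-2 + x\right) 12 = -24 + 12 x$)
$D{\left(3 \right)} C{\left(-5 \right)} = \left(-32 + 8 \cdot 3\right) \left(-24 + 12 \left(-5\right)\right) = \left(-32 + 24\right) \left(-24 - 60\right) = \left(-8\right) \left(-84\right) = 672$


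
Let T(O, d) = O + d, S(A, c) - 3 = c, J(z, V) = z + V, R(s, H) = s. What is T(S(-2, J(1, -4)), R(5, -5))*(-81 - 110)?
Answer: -955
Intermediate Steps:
J(z, V) = V + z
S(A, c) = 3 + c
T(S(-2, J(1, -4)), R(5, -5))*(-81 - 110) = ((3 + (-4 + 1)) + 5)*(-81 - 110) = ((3 - 3) + 5)*(-191) = (0 + 5)*(-191) = 5*(-191) = -955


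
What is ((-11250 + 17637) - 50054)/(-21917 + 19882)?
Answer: 43667/2035 ≈ 21.458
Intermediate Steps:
((-11250 + 17637) - 50054)/(-21917 + 19882) = (6387 - 50054)/(-2035) = -43667*(-1/2035) = 43667/2035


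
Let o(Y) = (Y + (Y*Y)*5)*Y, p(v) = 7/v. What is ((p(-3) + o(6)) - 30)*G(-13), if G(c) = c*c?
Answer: 549419/3 ≈ 1.8314e+5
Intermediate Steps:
G(c) = c²
o(Y) = Y*(Y + 5*Y²) (o(Y) = (Y + Y²*5)*Y = (Y + 5*Y²)*Y = Y*(Y + 5*Y²))
((p(-3) + o(6)) - 30)*G(-13) = ((7/(-3) + 6²*(1 + 5*6)) - 30)*(-13)² = ((7*(-⅓) + 36*(1 + 30)) - 30)*169 = ((-7/3 + 36*31) - 30)*169 = ((-7/3 + 1116) - 30)*169 = (3341/3 - 30)*169 = (3251/3)*169 = 549419/3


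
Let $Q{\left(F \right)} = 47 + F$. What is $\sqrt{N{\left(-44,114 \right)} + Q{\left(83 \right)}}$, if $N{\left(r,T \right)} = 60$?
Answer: $\sqrt{190} \approx 13.784$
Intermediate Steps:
$\sqrt{N{\left(-44,114 \right)} + Q{\left(83 \right)}} = \sqrt{60 + \left(47 + 83\right)} = \sqrt{60 + 130} = \sqrt{190}$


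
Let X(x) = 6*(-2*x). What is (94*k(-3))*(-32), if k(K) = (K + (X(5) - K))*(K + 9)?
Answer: 1082880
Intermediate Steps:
X(x) = -12*x
k(K) = -540 - 60*K (k(K) = (K + (-12*5 - K))*(K + 9) = (K + (-60 - K))*(9 + K) = -60*(9 + K) = -540 - 60*K)
(94*k(-3))*(-32) = (94*(-540 - 60*(-3)))*(-32) = (94*(-540 + 180))*(-32) = (94*(-360))*(-32) = -33840*(-32) = 1082880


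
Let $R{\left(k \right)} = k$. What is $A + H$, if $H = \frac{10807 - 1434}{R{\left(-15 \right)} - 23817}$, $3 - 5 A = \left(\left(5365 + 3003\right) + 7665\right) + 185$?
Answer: $- \frac{77296549}{23832} \approx -3243.4$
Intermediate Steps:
$A = -3243$ ($A = \frac{3}{5} - \frac{\left(\left(5365 + 3003\right) + 7665\right) + 185}{5} = \frac{3}{5} - \frac{\left(8368 + 7665\right) + 185}{5} = \frac{3}{5} - \frac{16033 + 185}{5} = \frac{3}{5} - \frac{16218}{5} = -3243$)
$H = - \frac{9373}{23832}$ ($H = \frac{10807 - 1434}{-15 - 23817} = \frac{9373}{-23832} = 9373 \left(- \frac{1}{23832}\right) = - \frac{9373}{23832} \approx -0.39329$)
$A + H = -3243 - \frac{9373}{23832} = - \frac{77296549}{23832}$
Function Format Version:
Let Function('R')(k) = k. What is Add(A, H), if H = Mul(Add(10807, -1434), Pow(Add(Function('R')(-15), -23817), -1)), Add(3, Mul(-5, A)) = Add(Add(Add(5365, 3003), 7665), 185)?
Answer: Rational(-77296549, 23832) ≈ -3243.4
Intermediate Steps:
A = -3243 (A = Add(Rational(3, 5), Mul(Rational(-1, 5), Add(Add(Add(5365, 3003), 7665), 185))) = Add(Rational(3, 5), Mul(Rational(-1, 5), Add(Add(8368, 7665), 185))) = Add(Rational(3, 5), Mul(Rational(-1, 5), Add(16033, 185))) = Add(Rational(3, 5), Mul(Rational(-1, 5), 16218)) = Add(Rational(3, 5), Rational(-16218, 5)) = -3243)
H = Rational(-9373, 23832) (H = Mul(Add(10807, -1434), Pow(Add(-15, -23817), -1)) = Mul(9373, Pow(-23832, -1)) = Mul(9373, Rational(-1, 23832)) = Rational(-9373, 23832) ≈ -0.39329)
Add(A, H) = Add(-3243, Rational(-9373, 23832)) = Rational(-77296549, 23832)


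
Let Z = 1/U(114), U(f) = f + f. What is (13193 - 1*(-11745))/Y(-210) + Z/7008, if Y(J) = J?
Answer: -6641089117/55923840 ≈ -118.75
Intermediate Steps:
U(f) = 2*f
Z = 1/228 (Z = 1/(2*114) = 1/228 ≈ 0.0043860)
(13193 - 1*(-11745))/Y(-210) + Z/7008 = (13193 - 1*(-11745))/(-210) + (1/228)/7008 = (13193 + 11745)*(-1/210) + (1/228)*(1/7008) = 24938*(-1/210) + 1/1597824 = -12469/105 + 1/1597824 = -6641089117/55923840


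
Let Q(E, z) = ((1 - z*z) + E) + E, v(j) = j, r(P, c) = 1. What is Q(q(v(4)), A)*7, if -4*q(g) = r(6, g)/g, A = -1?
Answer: -7/8 ≈ -0.87500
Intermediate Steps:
q(g) = -1/(4*g)
Q(E, z) = 1 - z² + 2*E (Q(E, z) = ((1 - z²) + E) + E = (1 + E - z²) + E = 1 - z² + 2*E)
Q(q(v(4)), A)*7 = (1 - 1*(-1)² + 2*(-¼/4))*7 = (1 - 1*1 + 2*(-¼*¼))*7 = (1 - 1 + 2*(-1/16))*7 = (1 - 1 - ⅛)*7 = -⅛*7 = -7/8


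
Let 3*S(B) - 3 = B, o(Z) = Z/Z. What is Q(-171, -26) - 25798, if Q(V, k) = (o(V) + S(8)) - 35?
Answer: -77485/3 ≈ -25828.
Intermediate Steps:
o(Z) = 1
S(B) = 1 + B/3
Q(V, k) = -91/3 (Q(V, k) = (1 + (1 + (1/3)*8)) - 35 = (1 + (1 + 8/3)) - 35 = (1 + 11/3) - 35 = 14/3 - 35 = -91/3)
Q(-171, -26) - 25798 = -91/3 - 25798 = -77485/3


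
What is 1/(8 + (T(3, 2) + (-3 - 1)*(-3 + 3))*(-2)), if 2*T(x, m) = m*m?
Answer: 1/4 ≈ 0.25000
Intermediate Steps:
T(x, m) = m**2/2 (T(x, m) = (m*m)/2 = m**2/2)
1/(8 + (T(3, 2) + (-3 - 1)*(-3 + 3))*(-2)) = 1/(8 + ((1/2)*2**2 + (-3 - 1)*(-3 + 3))*(-2)) = 1/(8 + ((1/2)*4 - 4*0)*(-2)) = 1/(8 + (2 + 0)*(-2)) = 1/(8 + 2*(-2)) = 1/(8 - 4) = 1/4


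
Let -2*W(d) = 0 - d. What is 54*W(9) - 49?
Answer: 194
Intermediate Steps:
W(d) = d/2 (W(d) = -(0 - d)/2 = -(-1)*d/2 = d/2)
54*W(9) - 49 = 54*((½)*9) - 49 = 54*(9/2) - 49 = 243 - 49 = 194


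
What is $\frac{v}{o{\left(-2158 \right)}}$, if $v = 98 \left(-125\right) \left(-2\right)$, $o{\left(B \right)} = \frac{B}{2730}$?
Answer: $- \frac{2572500}{83} \approx -30994.0$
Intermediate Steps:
$o{\left(B \right)} = \frac{B}{2730}$ ($o{\left(B \right)} = B \frac{1}{2730} = \frac{B}{2730}$)
$v = 24500$ ($v = \left(-12250\right) \left(-2\right) = 24500$)
$\frac{v}{o{\left(-2158 \right)}} = \frac{24500}{\frac{1}{2730} \left(-2158\right)} = \frac{24500}{- \frac{83}{105}} = 24500 \left(- \frac{105}{83}\right) = - \frac{2572500}{83}$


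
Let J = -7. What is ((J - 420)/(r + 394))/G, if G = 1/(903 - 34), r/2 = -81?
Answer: -371063/232 ≈ -1599.4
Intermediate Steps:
r = -162 (r = 2*(-81) = -162)
G = 1/869 ≈ 0.0011507
((J - 420)/(r + 394))/G = ((-7 - 420)/(-162 + 394))/(1/869) = -427/232*869 = -371063/232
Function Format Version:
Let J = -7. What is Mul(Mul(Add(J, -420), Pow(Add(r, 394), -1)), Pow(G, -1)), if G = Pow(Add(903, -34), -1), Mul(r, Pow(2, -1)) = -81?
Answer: Rational(-371063, 232) ≈ -1599.4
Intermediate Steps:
r = -162 (r = Mul(2, -81) = -162)
G = Rational(1, 869) (G = Pow(869, -1) = Rational(1, 869) ≈ 0.0011507)
Mul(Mul(Add(J, -420), Pow(Add(r, 394), -1)), Pow(G, -1)) = Mul(Mul(Add(-7, -420), Pow(Add(-162, 394), -1)), Pow(Rational(1, 869), -1)) = Mul(Mul(-427, Pow(232, -1)), 869) = Mul(Mul(-427, Rational(1, 232)), 869) = Mul(Rational(-427, 232), 869) = Rational(-371063, 232)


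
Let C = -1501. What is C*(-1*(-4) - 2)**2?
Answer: -6004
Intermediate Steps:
C*(-1*(-4) - 2)**2 = -1501*(-1*(-4) - 2)**2 = -1501*(4 - 2)**2 = -1501*2**2 = -1501*4 = -6004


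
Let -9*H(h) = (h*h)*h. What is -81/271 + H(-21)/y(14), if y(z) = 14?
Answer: 39675/542 ≈ 73.201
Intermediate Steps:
H(h) = -h**3/9 (H(h) = -h*h*h/9 = -h**2*h/9 = -h**3/9)
-81/271 + H(-21)/y(14) = -81/271 - 1/9*(-21)**3/14 = -81*1/271 - 1/9*(-9261)*(1/14) = -81/271 + 1029*(1/14) = -81/271 + 147/2 = 39675/542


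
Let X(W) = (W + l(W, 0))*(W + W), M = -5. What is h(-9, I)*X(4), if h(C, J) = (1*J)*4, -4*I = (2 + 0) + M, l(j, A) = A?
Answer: 96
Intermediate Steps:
X(W) = 2*W**2 (X(W) = (W + 0)*(W + W) = W*(2*W) = 2*W**2)
I = 3/4 (I = -((2 + 0) - 5)/4 = -(2 - 5)/4 = -1/4*(-3) = 3/4 ≈ 0.75000)
h(C, J) = 4*J (h(C, J) = J*4 = 4*J)
h(-9, I)*X(4) = (4*(3/4))*(2*4**2) = 3*(2*16) = 3*32 = 96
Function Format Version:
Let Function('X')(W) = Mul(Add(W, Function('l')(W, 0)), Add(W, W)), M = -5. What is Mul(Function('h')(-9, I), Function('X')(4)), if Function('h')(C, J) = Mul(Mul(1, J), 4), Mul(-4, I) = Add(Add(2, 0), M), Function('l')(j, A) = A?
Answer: 96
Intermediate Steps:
Function('X')(W) = Mul(2, Pow(W, 2)) (Function('X')(W) = Mul(Add(W, 0), Add(W, W)) = Mul(W, Mul(2, W)) = Mul(2, Pow(W, 2)))
I = Rational(3, 4) (I = Mul(Rational(-1, 4), Add(Add(2, 0), -5)) = Mul(Rational(-1, 4), Add(2, -5)) = Mul(Rational(-1, 4), -3) = Rational(3, 4) ≈ 0.75000)
Function('h')(C, J) = Mul(4, J) (Function('h')(C, J) = Mul(J, 4) = Mul(4, J))
Mul(Function('h')(-9, I), Function('X')(4)) = Mul(Mul(4, Rational(3, 4)), Mul(2, Pow(4, 2))) = Mul(3, Mul(2, 16)) = Mul(3, 32) = 96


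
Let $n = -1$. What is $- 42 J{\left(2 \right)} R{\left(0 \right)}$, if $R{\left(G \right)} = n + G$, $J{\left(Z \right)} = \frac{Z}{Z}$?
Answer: $42$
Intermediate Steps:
$J{\left(Z \right)} = 1$
$R{\left(G \right)} = -1 + G$
$- 42 J{\left(2 \right)} R{\left(0 \right)} = \left(-42\right) 1 \left(-1 + 0\right) = \left(-42\right) \left(-1\right) = 42$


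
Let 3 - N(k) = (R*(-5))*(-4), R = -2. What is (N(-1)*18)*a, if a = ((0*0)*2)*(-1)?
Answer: 0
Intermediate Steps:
N(k) = 43 (N(k) = 3 - (-2*(-5))*(-4) = 3 - 10*(-4) = 3 - 1*(-40) = 3 + 40 = 43)
a = 0 (a = (0*2)*(-1) = 0*(-1) = 0)
(N(-1)*18)*a = (43*18)*0 = 774*0 = 0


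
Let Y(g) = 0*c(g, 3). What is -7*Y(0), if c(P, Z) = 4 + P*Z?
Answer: 0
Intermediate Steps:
Y(g) = 0 (Y(g) = 0*(4 + g*3) = 0*(4 + 3*g) = 0)
-7*Y(0) = -7*0 = 0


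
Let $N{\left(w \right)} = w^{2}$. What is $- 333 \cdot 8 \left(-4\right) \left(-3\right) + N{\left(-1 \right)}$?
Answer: $-31967$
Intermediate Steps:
$- 333 \cdot 8 \left(-4\right) \left(-3\right) + N{\left(-1 \right)} = - 333 \cdot 8 \left(-4\right) \left(-3\right) + \left(-1\right)^{2} = - 333 \left(\left(-32\right) \left(-3\right)\right) + 1 = \left(-333\right) 96 + 1 = -31968 + 1 = -31967$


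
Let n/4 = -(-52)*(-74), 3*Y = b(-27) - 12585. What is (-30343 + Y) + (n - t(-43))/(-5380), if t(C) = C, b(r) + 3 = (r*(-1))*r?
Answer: -187111811/5380 ≈ -34779.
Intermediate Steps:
b(r) = -3 - r**2 (b(r) = -3 + (r*(-1))*r = -3 + (-r)*r = -3 - r**2)
Y = -4439 (Y = ((-3 - 1*(-27)**2) - 12585)/3 = ((-3 - 1*729) - 12585)/3 = ((-3 - 729) - 12585)/3 = (-732 - 12585)/3 = (1/3)*(-13317) = -4439)
n = -15392 (n = 4*(-(-52)*(-74)) = 4*(-13*296) = 4*(-3848) = -15392)
(-30343 + Y) + (n - t(-43))/(-5380) = (-30343 - 4439) + (-15392 - 1*(-43))/(-5380) = -34782 + (-15392 + 43)*(-1/5380) = -34782 - 15349*(-1/5380) = -34782 + 15349/5380 = -187111811/5380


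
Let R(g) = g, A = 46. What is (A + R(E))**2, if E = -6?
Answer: 1600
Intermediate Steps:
(A + R(E))**2 = (46 - 6)**2 = 40**2 = 1600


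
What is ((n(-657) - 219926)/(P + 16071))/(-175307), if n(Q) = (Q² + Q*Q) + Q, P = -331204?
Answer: 642715/55245020831 ≈ 1.1634e-5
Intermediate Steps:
n(Q) = Q + 2*Q² (n(Q) = (Q² + Q²) + Q = 2*Q² + Q = Q + 2*Q²)
((n(-657) - 219926)/(P + 16071))/(-175307) = ((-657*(1 + 2*(-657)) - 219926)/(-331204 + 16071))/(-175307) = ((-657*(1 - 1314) - 219926)/(-315133))*(-1/175307) = ((-657*(-1313) - 219926)*(-1/315133))*(-1/175307) = ((862641 - 219926)*(-1/315133))*(-1/175307) = (642715*(-1/315133))*(-1/175307) = -642715/315133*(-1/175307) = 642715/55245020831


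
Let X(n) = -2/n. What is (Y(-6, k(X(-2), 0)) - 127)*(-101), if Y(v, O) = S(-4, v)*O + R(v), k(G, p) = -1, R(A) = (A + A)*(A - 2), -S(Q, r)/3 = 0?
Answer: 3131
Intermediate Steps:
S(Q, r) = 0 (S(Q, r) = -3*0 = 0)
R(A) = 2*A*(-2 + A) (R(A) = (2*A)*(-2 + A) = 2*A*(-2 + A))
Y(v, O) = 2*v*(-2 + v) (Y(v, O) = 0*O + 2*v*(-2 + v) = 0 + 2*v*(-2 + v) = 2*v*(-2 + v))
(Y(-6, k(X(-2), 0)) - 127)*(-101) = (2*(-6)*(-2 - 6) - 127)*(-101) = (2*(-6)*(-8) - 127)*(-101) = (96 - 127)*(-101) = -31*(-101) = 3131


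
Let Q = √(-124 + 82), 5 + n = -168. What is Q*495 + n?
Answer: -173 + 495*I*√42 ≈ -173.0 + 3208.0*I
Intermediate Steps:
n = -173 (n = -5 - 168 = -173)
Q = I*√42 (Q = √(-42) = I*√42 ≈ 6.4807*I)
Q*495 + n = (I*√42)*495 - 173 = 495*I*√42 - 173 = -173 + 495*I*√42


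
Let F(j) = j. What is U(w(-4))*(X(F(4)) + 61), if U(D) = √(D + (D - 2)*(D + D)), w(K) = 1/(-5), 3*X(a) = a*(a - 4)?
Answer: 61*√17/5 ≈ 50.302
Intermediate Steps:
X(a) = a*(-4 + a)/3 (X(a) = (a*(a - 4))/3 = (a*(-4 + a))/3 = a*(-4 + a)/3)
w(K) = -⅕
U(D) = √(D + 2*D*(-2 + D)) (U(D) = √(D + (-2 + D)*(2*D)) = √(D + 2*D*(-2 + D)))
U(w(-4))*(X(F(4)) + 61) = √(-(-3 + 2*(-⅕))/5)*((⅓)*4*(-4 + 4) + 61) = √(-(-3 - ⅖)/5)*((⅓)*4*0 + 61) = √(-⅕*(-17/5))*(0 + 61) = √(17/25)*61 = (√17/5)*61 = 61*√17/5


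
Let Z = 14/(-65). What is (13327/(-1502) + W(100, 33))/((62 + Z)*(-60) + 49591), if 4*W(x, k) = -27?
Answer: -610103/1791858964 ≈ -0.00034049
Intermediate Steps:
W(x, k) = -27/4 (W(x, k) = (¼)*(-27) = -27/4)
Z = -14/65 (Z = 14*(-1/65) = -14/65 ≈ -0.21538)
(13327/(-1502) + W(100, 33))/((62 + Z)*(-60) + 49591) = (13327/(-1502) - 27/4)/((62 - 14/65)*(-60) + 49591) = (13327*(-1/1502) - 27/4)/((4016/65)*(-60) + 49591) = (-13327/1502 - 27/4)/(-48192/13 + 49591) = -46931/(3004*596491/13) = -46931/3004*13/596491 = -610103/1791858964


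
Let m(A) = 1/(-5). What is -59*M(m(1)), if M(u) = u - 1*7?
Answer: 2124/5 ≈ 424.80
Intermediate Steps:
m(A) = -⅕
M(u) = -7 + u (M(u) = u - 7 = -7 + u)
-59*M(m(1)) = -59*(-7 - ⅕) = -59*(-36/5) = 2124/5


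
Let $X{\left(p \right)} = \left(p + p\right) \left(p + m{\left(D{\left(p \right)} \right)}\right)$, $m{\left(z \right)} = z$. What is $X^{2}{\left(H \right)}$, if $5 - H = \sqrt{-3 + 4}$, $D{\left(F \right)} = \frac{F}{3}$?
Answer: $\frac{16384}{9} \approx 1820.4$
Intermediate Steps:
$D{\left(F \right)} = \frac{F}{3}$ ($D{\left(F \right)} = F \frac{1}{3} = \frac{F}{3}$)
$H = 4$ ($H = 5 - \sqrt{-3 + 4} = 5 - \sqrt{1} = 5 - 1 = 4$)
$X{\left(p \right)} = \frac{8 p^{2}}{3}$ ($X{\left(p \right)} = \left(p + p\right) \left(p + \frac{p}{3}\right) = 2 p \frac{4 p}{3} = \frac{8 p^{2}}{3}$)
$X^{2}{\left(H \right)} = \left(\frac{8 \cdot 4^{2}}{3}\right)^{2} = \left(\frac{8}{3} \cdot 16\right)^{2} = \left(\frac{128}{3}\right)^{2} = \frac{16384}{9}$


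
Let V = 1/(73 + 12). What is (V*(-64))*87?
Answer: -5568/85 ≈ -65.506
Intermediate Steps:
V = 1/85 ≈ 0.011765
(V*(-64))*87 = ((1/85)*(-64))*87 = -64/85*87 = -5568/85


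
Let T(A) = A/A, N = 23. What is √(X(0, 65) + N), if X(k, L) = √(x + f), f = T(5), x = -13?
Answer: √(23 + 2*I*√3) ≈ 4.8093 + 0.36014*I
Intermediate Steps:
T(A) = 1
f = 1
X(k, L) = 2*I*√3 (X(k, L) = √(-13 + 1) = √(-12) = 2*I*√3)
√(X(0, 65) + N) = √(2*I*√3 + 23) = √(23 + 2*I*√3)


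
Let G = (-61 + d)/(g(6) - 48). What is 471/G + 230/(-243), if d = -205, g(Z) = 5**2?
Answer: 2571239/64638 ≈ 39.779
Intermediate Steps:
g(Z) = 25
G = 266/23 (G = (-61 - 205)/(25 - 48) = -266/(-23) = -266*(-1/23) = 266/23 ≈ 11.565)
471/G + 230/(-243) = 471/(266/23) + 230/(-243) = 471*(23/266) + 230*(-1/243) = 10833/266 - 230/243 = 2571239/64638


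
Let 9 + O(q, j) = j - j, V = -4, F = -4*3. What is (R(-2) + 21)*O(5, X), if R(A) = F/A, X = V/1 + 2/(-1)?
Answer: -243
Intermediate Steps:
F = -12
X = -6 (X = -4/1 + 2/(-1) = -4*1 + 2*(-1) = -4 - 2 = -6)
R(A) = -12/A
O(q, j) = -9 (O(q, j) = -9 + (j - j) = -9 + 0 = -9)
(R(-2) + 21)*O(5, X) = (-12/(-2) + 21)*(-9) = (-12*(-½) + 21)*(-9) = (6 + 21)*(-9) = 27*(-9) = -243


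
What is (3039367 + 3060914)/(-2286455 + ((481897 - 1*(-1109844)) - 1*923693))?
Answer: -677809/179823 ≈ -3.7693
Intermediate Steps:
(3039367 + 3060914)/(-2286455 + ((481897 - 1*(-1109844)) - 1*923693)) = 6100281/(-2286455 + ((481897 + 1109844) - 923693)) = 6100281/(-2286455 + (1591741 - 923693)) = 6100281/(-2286455 + 668048) = 6100281/(-1618407) = 6100281*(-1/1618407) = -677809/179823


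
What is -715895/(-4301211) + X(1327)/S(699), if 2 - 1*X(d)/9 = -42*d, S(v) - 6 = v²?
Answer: 835793991643/700533934359 ≈ 1.1931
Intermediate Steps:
S(v) = 6 + v²
X(d) = 18 + 378*d (X(d) = 18 - (-378)*d = 18 + 378*d)
-715895/(-4301211) + X(1327)/S(699) = -715895/(-4301211) + (18 + 378*1327)/(6 + 699²) = -715895*(-1/4301211) + (18 + 501606)/(6 + 488601) = 715895/4301211 + 501624/488607 = 715895/4301211 + 501624*(1/488607) = 715895/4301211 + 167208/162869 = 835793991643/700533934359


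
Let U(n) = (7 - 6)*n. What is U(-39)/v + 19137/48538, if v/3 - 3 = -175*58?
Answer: 194814133/492515086 ≈ 0.39555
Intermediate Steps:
v = -30441 (v = 9 + 3*(-175*58) = 9 + 3*(-10150) = 9 - 30450 = -30441)
U(n) = n (U(n) = 1*n = n)
U(-39)/v + 19137/48538 = -39/(-30441) + 19137/48538 = -39*(-1/30441) + 19137*(1/48538) = 13/10147 + 19137/48538 = 194814133/492515086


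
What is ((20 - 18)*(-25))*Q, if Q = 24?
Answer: -1200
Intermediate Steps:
((20 - 18)*(-25))*Q = ((20 - 18)*(-25))*24 = (2*(-25))*24 = -50*24 = -1200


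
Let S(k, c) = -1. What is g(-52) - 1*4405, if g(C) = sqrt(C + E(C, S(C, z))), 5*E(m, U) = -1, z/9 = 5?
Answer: -4405 + 3*I*sqrt(145)/5 ≈ -4405.0 + 7.225*I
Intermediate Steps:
z = 45 (z = 9*5 = 45)
E(m, U) = -1/5 (E(m, U) = (1/5)*(-1) = -1/5)
g(C) = sqrt(-1/5 + C) (g(C) = sqrt(C - 1/5) = sqrt(-1/5 + C))
g(-52) - 1*4405 = sqrt(-5 + 25*(-52))/5 - 1*4405 = sqrt(-5 - 1300)/5 - 4405 = sqrt(-1305)/5 - 4405 = (3*I*sqrt(145))/5 - 4405 = 3*I*sqrt(145)/5 - 4405 = -4405 + 3*I*sqrt(145)/5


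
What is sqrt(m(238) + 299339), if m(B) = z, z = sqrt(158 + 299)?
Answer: sqrt(299339 + sqrt(457)) ≈ 547.14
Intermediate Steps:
z = sqrt(457) ≈ 21.378
m(B) = sqrt(457)
sqrt(m(238) + 299339) = sqrt(sqrt(457) + 299339) = sqrt(299339 + sqrt(457))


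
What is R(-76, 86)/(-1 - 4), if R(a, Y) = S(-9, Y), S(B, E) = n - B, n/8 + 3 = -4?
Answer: 47/5 ≈ 9.4000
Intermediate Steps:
n = -56 (n = -24 + 8*(-4) = -24 - 32 = -56)
S(B, E) = -56 - B
R(a, Y) = -47 (R(a, Y) = -56 - 1*(-9) = -56 + 9 = -47)
R(-76, 86)/(-1 - 4) = -47/(-1 - 4) = -47/(-5) = -1/5*(-47) = 47/5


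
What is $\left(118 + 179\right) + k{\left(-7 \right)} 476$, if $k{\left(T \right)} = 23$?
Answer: $11245$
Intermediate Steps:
$\left(118 + 179\right) + k{\left(-7 \right)} 476 = \left(118 + 179\right) + 23 \cdot 476 = 297 + 10948 = 11245$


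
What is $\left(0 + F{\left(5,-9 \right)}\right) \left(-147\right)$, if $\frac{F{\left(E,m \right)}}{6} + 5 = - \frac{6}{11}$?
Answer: $\frac{53802}{11} \approx 4891.1$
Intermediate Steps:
$F{\left(E,m \right)} = - \frac{366}{11}$ ($F{\left(E,m \right)} = -30 + 6 \left(- \frac{6}{11}\right) = -30 - \frac{36}{11} = - \frac{366}{11}$)
$\left(0 + F{\left(5,-9 \right)}\right) \left(-147\right) = \left(0 - \frac{366}{11}\right) \left(-147\right) = \left(- \frac{366}{11}\right) \left(-147\right) = \frac{53802}{11}$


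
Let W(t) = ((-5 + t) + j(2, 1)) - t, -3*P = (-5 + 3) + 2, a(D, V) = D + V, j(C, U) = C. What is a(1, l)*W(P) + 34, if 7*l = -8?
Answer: 241/7 ≈ 34.429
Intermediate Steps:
l = -8/7 (l = (⅐)*(-8) = -8/7 ≈ -1.1429)
P = 0 (P = -((-5 + 3) + 2)/3 = -(-2 + 2)/3 = -⅓*0 = 0)
W(t) = -3 (W(t) = ((-5 + t) + 2) - t = (-3 + t) - t = -3)
a(1, l)*W(P) + 34 = (1 - 8/7)*(-3) + 34 = -⅐*(-3) + 34 = 3/7 + 34 = 241/7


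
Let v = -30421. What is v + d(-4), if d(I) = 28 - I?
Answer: -30389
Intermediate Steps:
v + d(-4) = -30421 + (28 - 1*(-4)) = -30421 + (28 + 4) = -30421 + 32 = -30389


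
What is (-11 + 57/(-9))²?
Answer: 2704/9 ≈ 300.44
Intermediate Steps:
(-11 + 57/(-9))² = (-11 + 57*(-⅑))² = (-11 - 19/3)² = (-52/3)² = 2704/9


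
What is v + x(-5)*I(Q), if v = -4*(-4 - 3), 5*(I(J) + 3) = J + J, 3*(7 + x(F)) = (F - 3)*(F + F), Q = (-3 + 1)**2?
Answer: 7/15 ≈ 0.46667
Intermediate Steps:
Q = 4 (Q = (-2)**2 = 4)
x(F) = -7 + 2*F*(-3 + F)/3 (x(F) = -7 + ((F - 3)*(F + F))/3 = -7 + ((-3 + F)*(2*F))/3 = -7 + (2*F*(-3 + F))/3 = -7 + 2*F*(-3 + F)/3)
I(J) = -3 + 2*J/5 (I(J) = -3 + (J + J)/5 = -3 + (2*J)/5 = -3 + 2*J/5)
v = 28 (v = -4*(-7) = 28)
v + x(-5)*I(Q) = 28 + (-7 - 2*(-5) + (2/3)*(-5)**2)*(-3 + (2/5)*4) = 28 + (-7 + 10 + (2/3)*25)*(-3 + 8/5) = 28 + (-7 + 10 + 50/3)*(-7/5) = 28 + (59/3)*(-7/5) = 28 - 413/15 = 7/15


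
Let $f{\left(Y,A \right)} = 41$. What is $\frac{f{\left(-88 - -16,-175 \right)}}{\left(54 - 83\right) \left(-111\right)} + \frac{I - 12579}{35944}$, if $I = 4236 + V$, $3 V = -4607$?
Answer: $- \frac{7581431}{28925934} \approx -0.2621$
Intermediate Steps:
$V = - \frac{4607}{3}$ ($V = \frac{1}{3} \left(-4607\right) = - \frac{4607}{3} \approx -1535.7$)
$I = \frac{8101}{3}$ ($I = 4236 - \frac{4607}{3} = \frac{8101}{3} \approx 2700.3$)
$\frac{f{\left(-88 - -16,-175 \right)}}{\left(54 - 83\right) \left(-111\right)} + \frac{I - 12579}{35944} = \frac{41}{\left(54 - 83\right) \left(-111\right)} + \frac{\frac{8101}{3} - 12579}{35944} = \frac{41}{\left(54 - 83\right) \left(-111\right)} - \frac{7409}{26958} = \frac{41}{\left(-29\right) \left(-111\right)} - \frac{7409}{26958} = \frac{41}{3219} - \frac{7409}{26958} = - \frac{7581431}{28925934}$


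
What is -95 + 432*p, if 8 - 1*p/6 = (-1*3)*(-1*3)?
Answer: -2687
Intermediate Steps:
p = -6 (p = 48 - 6*(-1*3)*(-1*3) = 48 - (-18)*(-3) = 48 - 6*9 = 48 - 54 = -6)
-95 + 432*p = -95 + 432*(-6) = -95 - 2592 = -2687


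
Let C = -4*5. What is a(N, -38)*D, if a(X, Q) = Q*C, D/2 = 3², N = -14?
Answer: 13680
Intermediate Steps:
C = -20
D = 18 (D = 2*3² = 2*9 = 18)
a(X, Q) = -20*Q (a(X, Q) = Q*(-20) = -20*Q)
a(N, -38)*D = -20*(-38)*18 = 760*18 = 13680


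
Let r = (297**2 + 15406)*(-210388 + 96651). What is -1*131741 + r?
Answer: -11784990996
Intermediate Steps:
r = -11784859255 (r = (88209 + 15406)*(-113737) = 103615*(-113737) = -11784859255)
-1*131741 + r = -1*131741 - 11784859255 = -131741 - 11784859255 = -11784990996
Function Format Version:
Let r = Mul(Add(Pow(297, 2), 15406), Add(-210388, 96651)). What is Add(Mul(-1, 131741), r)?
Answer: -11784990996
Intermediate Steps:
r = -11784859255 (r = Mul(Add(88209, 15406), -113737) = Mul(103615, -113737) = -11784859255)
Add(Mul(-1, 131741), r) = Add(Mul(-1, 131741), -11784859255) = Add(-131741, -11784859255) = -11784990996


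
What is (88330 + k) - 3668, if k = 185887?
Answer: 270549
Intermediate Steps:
(88330 + k) - 3668 = (88330 + 185887) - 3668 = 274217 - 3668 = 270549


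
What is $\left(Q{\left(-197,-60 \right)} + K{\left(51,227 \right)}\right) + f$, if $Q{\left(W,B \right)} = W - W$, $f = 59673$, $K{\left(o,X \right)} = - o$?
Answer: $59622$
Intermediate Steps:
$Q{\left(W,B \right)} = 0$
$\left(Q{\left(-197,-60 \right)} + K{\left(51,227 \right)}\right) + f = \left(0 - 51\right) + 59673 = -51 + 59673 = 59622$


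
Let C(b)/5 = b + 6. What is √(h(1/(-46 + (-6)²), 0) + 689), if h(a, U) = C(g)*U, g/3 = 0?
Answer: √689 ≈ 26.249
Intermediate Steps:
g = 0 (g = 3*0 = 0)
C(b) = 30 + 5*b (C(b) = 5*(b + 6) = 5*(6 + b) = 30 + 5*b)
h(a, U) = 30*U (h(a, U) = (30 + 5*0)*U = (30 + 0)*U = 30*U)
√(h(1/(-46 + (-6)²), 0) + 689) = √(30*0 + 689) = √(0 + 689) = √689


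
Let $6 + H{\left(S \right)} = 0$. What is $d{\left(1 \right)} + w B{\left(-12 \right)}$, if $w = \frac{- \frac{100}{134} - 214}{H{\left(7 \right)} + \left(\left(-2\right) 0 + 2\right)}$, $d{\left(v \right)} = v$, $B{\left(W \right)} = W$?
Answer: $- \frac{43097}{67} \approx -643.24$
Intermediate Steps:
$H{\left(S \right)} = -6$ ($H{\left(S \right)} = -6 + 0 = -6$)
$w = \frac{3597}{67}$ ($w = \frac{- \frac{100}{134} - 214}{-6 + \left(\left(-2\right) 0 + 2\right)} = \frac{\left(-100\right) \frac{1}{134} - 214}{-6 + \left(0 + 2\right)} = \frac{- \frac{50}{67} - 214}{-6 + 2} = - \frac{14388}{67 \left(-4\right)} = \left(- \frac{14388}{67}\right) \left(- \frac{1}{4}\right) = \frac{3597}{67} \approx 53.687$)
$d{\left(1 \right)} + w B{\left(-12 \right)} = 1 + \frac{3597}{67} \left(-12\right) = 1 - \frac{43164}{67} = - \frac{43097}{67}$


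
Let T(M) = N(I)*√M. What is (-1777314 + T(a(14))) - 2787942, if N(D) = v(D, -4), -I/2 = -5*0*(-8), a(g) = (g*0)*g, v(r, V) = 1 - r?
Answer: -4565256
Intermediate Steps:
a(g) = 0 (a(g) = 0*g = 0)
I = 0 (I = -2*(-5*0)*(-8) = -0*(-8) = -2*0 = 0)
N(D) = 1 - D
T(M) = √M (T(M) = (1 - 1*0)*√M = (1 + 0)*√M = 1*√M = √M)
(-1777314 + T(a(14))) - 2787942 = (-1777314 + √0) - 2787942 = (-1777314 + 0) - 2787942 = -1777314 - 2787942 = -4565256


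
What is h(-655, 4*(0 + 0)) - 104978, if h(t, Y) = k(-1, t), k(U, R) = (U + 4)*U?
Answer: -104981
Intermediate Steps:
k(U, R) = U*(4 + U) (k(U, R) = (4 + U)*U = U*(4 + U))
h(t, Y) = -3 (h(t, Y) = -(4 - 1) = -1*3 = -3)
h(-655, 4*(0 + 0)) - 104978 = -3 - 104978 = -104981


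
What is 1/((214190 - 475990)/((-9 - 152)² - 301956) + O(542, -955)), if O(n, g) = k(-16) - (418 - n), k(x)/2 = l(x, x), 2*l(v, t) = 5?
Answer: 55207/7174063 ≈ 0.0076954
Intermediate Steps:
l(v, t) = 5/2 (l(v, t) = (½)*5 = 5/2)
k(x) = 5 (k(x) = 2*(5/2) = 5)
O(n, g) = -413 + n (O(n, g) = 5 - (418 - n) = 5 + (-418 + n) = -413 + n)
1/((214190 - 475990)/((-9 - 152)² - 301956) + O(542, -955)) = 1/((214190 - 475990)/((-9 - 152)² - 301956) + (-413 + 542)) = 1/(-261800/((-161)² - 301956) + 129) = 1/(-261800/(25921 - 301956) + 129) = 1/(-261800/(-276035) + 129) = 1/(-261800*(-1/276035) + 129) = 1/(52360/55207 + 129) = 1/(7174063/55207) = 55207/7174063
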